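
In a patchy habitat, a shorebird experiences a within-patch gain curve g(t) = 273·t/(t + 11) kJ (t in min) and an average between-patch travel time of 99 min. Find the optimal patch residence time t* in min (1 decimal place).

33.0 min

Maximise g(t)/(T+t): set derivative to zero → g'(t)(T+t) = g(t).
g'(t) = 273·11/(t + 11)². Setting 273·11/(t+11)² = 273t/[(t+11)(99+t)] gives 11(99+t) = t(t+11), so t² = 11×99 = 1089.
t* = √1089 = 33 min.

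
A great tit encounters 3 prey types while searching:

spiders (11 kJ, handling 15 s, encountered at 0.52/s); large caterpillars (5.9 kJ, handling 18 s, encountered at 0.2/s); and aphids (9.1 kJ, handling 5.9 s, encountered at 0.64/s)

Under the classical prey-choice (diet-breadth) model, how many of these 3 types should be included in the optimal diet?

1

Profitabilities (E/h, kJ/s): aphids 1.54, spiders 0.733, large caterpillars 0.328. Add prey in this order while the next type's profitability exceeds the intake rate on those already taken.
Rate on top 1: 1.219. spiders: 0.733 < 1.219 → exclude; stop.
Optimal diet: aphids — 1 of 3 types.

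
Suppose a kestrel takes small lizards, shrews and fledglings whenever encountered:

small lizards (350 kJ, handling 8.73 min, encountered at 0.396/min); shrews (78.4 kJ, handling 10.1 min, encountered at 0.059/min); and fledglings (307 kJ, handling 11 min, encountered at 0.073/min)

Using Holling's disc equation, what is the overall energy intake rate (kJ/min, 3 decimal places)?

28.285 kJ/min

R = (0.396×350 + 0.059×78.4 + 0.073×307) / (1 + 0.396×8.73 + 0.059×10.1 + 0.073×11) = 165.6/5.856 = 28.29 kJ/min.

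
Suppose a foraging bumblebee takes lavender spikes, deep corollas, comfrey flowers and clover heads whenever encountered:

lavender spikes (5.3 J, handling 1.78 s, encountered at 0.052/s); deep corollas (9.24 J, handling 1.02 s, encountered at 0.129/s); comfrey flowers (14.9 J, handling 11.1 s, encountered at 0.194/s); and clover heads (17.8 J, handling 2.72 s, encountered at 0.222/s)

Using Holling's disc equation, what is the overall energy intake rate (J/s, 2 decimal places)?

Energy encountered per unit search time: 0.052×5.3 + 0.129×9.24 + 0.194×14.9 + 0.222×17.8 = 8.31 J/s.
Handling time per unit search time: 0.052×1.78 + 0.129×1.02 + 0.194×11.1 + 0.222×2.72 = 2.981.
Rate = 8.31/(1 + 2.981) = 2.087 J/s.

2.09 J/s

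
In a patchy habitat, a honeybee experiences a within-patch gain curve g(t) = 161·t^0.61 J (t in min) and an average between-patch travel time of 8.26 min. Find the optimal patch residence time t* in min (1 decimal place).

12.9 min

Optimal t* satisfies g'(t*) = g(t*)/(T + t*).
g'(t) = 0.61·161·t^-0.39. Setting 0.61·161·t^-0.39 = 161·t^0.61/(8.26+t) gives 0.61(8.26+t) = t, so 0.39·t = 0.61×8.26.
t* = 0.61×8.26/0.39 = 12.92 min.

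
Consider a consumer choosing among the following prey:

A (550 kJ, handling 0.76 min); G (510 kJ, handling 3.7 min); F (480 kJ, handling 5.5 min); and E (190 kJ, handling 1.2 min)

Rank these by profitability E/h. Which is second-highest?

E

Profitability E/h (kJ/min): A = 550/0.76 = 724, G = 510/3.7 = 138, F = 480/5.5 = 87.3, E = 190/1.2 = 158.
Ranked: A > E > G > F.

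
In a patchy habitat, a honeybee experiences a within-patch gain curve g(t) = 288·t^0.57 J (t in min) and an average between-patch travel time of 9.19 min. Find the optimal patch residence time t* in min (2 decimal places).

Optimal t* satisfies g'(t*) = g(t*)/(T + t*).
g'(t) = 0.57·288·t^-0.43. Setting 0.57·288·t^-0.43 = 288·t^0.57/(9.19+t) gives 0.57(9.19+t) = t, so 0.43·t = 0.57×9.19.
t* = 0.57×9.19/0.43 = 12.18 min.

12.18 min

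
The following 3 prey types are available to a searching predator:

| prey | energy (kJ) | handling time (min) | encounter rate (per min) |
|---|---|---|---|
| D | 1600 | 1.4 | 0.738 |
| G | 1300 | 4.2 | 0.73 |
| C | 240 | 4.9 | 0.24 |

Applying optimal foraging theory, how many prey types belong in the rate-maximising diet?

E/h in descending order: D 1.14e+03, G 310, C 49 kJ/min. The optimal diet is the largest prefix of this list for which every included type satisfies E_i/h_i > R on the types above it.
Rate on top 1: 580.8. G: 310 < 580.8 → exclude; stop.
Optimal diet: D — 1 of 3 types.

1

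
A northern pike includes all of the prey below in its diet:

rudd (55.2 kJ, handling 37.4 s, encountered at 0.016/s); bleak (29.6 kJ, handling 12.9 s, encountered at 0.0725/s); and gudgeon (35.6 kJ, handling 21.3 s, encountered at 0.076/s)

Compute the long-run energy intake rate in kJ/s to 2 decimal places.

1.38 kJ/s

Energy encountered per unit search time: 0.016×55.2 + 0.0725×29.6 + 0.076×35.6 = 5.735 kJ/s.
Handling time per unit search time: 0.016×37.4 + 0.0725×12.9 + 0.076×21.3 = 3.152.
Rate = 5.735/(1 + 3.152) = 1.381 kJ/s.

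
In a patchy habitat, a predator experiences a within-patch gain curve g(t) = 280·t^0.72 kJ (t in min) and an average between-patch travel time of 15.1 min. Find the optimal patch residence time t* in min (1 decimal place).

Maximise g(t)/(T+t): set derivative to zero → g'(t)(T+t) = g(t).
g'(t) = 0.72·280·t^-0.28. Setting 0.72·280·t^-0.28 = 280·t^0.72/(15.1+t) gives 0.72(15.1+t) = t, so 0.28·t = 0.72×15.1.
t* = 0.72×15.1/0.28 = 38.83 min.

38.8 min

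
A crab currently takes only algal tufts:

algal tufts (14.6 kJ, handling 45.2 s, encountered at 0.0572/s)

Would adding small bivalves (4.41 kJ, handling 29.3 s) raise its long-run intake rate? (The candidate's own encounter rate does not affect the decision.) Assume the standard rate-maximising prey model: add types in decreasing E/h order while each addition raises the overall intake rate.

Intake rate on the current diet: R = (0.0572×14.6) / (1 + 0.0572×45.2) = 0.8351/3.585 = 0.2329 kJ/s.
Profitability of small bivalves: 4.41/29.3 = 0.1505 kJ/s.
0.1505 < 0.2329, so adding small bivalves would lower the average — exclude it.

No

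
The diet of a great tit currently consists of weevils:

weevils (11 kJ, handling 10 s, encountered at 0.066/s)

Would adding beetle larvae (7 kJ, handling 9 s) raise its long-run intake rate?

Yes

Intake rate on the current diet: R = (0.066×11) / (1 + 0.066×10) = 0.726/1.66 = 0.4373 kJ/s.
beetle larvae: E/h = 7/9 = 0.7778 kJ/s.
Since 0.7778 > R, including beetle larvae increases the long-run rate.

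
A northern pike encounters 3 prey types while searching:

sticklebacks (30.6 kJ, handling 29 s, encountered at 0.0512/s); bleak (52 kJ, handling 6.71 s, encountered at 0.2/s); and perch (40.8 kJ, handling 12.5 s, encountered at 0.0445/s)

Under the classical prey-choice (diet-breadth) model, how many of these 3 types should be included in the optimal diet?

Profitabilities (E/h, kJ/s): bleak 7.75, perch 3.26, sticklebacks 1.06. Add prey in this order while the next type's profitability exceeds the intake rate on those already taken.
Rate on top 1: 4.441. perch: 3.26 < 4.441 → exclude; stop.
Optimal diet: bleak — 1 of 3 types.

1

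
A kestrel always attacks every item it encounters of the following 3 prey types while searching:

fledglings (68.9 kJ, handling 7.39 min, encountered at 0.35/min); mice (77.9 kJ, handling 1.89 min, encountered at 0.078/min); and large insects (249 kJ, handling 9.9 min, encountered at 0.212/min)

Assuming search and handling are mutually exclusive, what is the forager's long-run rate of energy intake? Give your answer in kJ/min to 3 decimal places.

R = (0.35×68.9 + 0.078×77.9 + 0.212×249) / (1 + 0.35×7.39 + 0.078×1.89 + 0.212×9.9) = 82.98/5.833 = 14.23 kJ/min.

14.227 kJ/min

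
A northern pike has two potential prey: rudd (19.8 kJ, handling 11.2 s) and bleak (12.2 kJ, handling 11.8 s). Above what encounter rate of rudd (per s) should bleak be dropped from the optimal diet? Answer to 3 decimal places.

0.126 per s

The zero-one rule: include bleak iff E₂/h₂ > λE₁/(1+λh₁). Equality gives the switch point.
λE₁h₂ = E₂ + λE₂h₁ ⇒ λ = E₂/(E₁h₂ − E₂h₁) = 12.2/(233.6 − 136.6) = 0.1258 per s.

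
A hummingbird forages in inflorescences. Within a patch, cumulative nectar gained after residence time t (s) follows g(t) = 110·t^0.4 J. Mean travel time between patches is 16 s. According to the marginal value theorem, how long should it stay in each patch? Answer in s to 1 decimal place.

By the marginal value theorem, leave when the instantaneous gain rate g'(t) equals the habitat-wide average g(t)/(T + t).
g'(t) = 0.4·110·t^-0.6. Setting 0.4·110·t^-0.6 = 110·t^0.4/(16+t) gives 0.4(16+t) = t, so 0.60·t = 0.4×16.
t* = 0.4×16/0.60 = 10.67 s.

10.7 s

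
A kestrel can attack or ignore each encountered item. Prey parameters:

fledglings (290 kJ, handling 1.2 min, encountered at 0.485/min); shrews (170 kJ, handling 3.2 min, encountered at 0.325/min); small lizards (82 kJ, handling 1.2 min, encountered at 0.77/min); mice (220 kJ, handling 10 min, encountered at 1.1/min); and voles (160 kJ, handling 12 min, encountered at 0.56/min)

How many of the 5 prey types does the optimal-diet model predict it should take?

Profitabilities (E/h, kJ/min): fledglings 242, small lizards 68.3, shrews 53.1, mice 22, voles 13.3. Add prey in this order while the next type's profitability exceeds the intake rate on those already taken.
Rate on top 1: 88.91. small lizards: 68.3 < 88.91 → exclude; stop.
Optimal diet: fledglings — 1 of 5 types.

1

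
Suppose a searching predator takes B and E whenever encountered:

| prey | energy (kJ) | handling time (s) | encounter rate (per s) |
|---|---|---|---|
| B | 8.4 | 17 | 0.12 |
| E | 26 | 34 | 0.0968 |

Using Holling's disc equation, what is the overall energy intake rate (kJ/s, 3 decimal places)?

R = (0.12×8.4 + 0.0968×26) / (1 + 0.12×17 + 0.0968×34) = 3.525/6.331 = 0.5567 kJ/s.

0.557 kJ/s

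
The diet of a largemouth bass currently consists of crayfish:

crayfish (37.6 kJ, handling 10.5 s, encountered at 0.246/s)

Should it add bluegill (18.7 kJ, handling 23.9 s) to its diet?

No

Intake rate on the current diet: R = (0.246×37.6) / (1 + 0.246×10.5) = 9.25/3.583 = 2.582 kJ/s.
Profitability of bluegill: 18.7/23.9 = 0.7824 kJ/s.
Since 0.7824 < R, time spent handling bluegill is better spent searching.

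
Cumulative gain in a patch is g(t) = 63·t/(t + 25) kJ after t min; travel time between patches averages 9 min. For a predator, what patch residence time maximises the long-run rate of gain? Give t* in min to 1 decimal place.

15.0 min

Optimal t* satisfies g'(t*) = g(t*)/(T + t*).
g'(t) = 63·25/(t + 25)². Setting 63·25/(t+25)² = 63t/[(t+25)(9+t)] gives 25(9+t) = t(t+25), so t² = 25×9 = 225.
t* = √225 = 15 min.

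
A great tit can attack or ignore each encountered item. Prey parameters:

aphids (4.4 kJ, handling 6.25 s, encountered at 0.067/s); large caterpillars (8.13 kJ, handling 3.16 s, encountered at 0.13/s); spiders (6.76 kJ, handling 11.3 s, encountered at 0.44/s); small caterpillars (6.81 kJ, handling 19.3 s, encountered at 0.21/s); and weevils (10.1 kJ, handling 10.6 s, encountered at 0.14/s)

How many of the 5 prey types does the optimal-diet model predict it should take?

E/h in descending order: large caterpillars 2.57, weevils 0.953, aphids 0.704, spiders 0.598, small caterpillars 0.353 kJ/s. The optimal diet is the largest prefix of this list for which every included type satisfies E_i/h_i > R on the types above it.
Rate on top 1: 0.7491. weevils: 0.953 > 0.7491 → include.
Rate on top 2: 0.8536. aphids: 0.704 < 0.8536 → exclude; stop.
Optimal diet: large caterpillars, weevils — 2 of 5 types.

2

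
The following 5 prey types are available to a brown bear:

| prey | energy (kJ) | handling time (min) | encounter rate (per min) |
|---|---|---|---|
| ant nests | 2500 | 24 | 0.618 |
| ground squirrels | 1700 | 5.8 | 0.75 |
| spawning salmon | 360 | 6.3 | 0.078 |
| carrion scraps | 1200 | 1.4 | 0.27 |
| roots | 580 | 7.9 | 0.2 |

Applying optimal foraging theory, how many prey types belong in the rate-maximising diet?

E/h in descending order: carrion scraps 857, ground squirrels 293, ant nests 104, roots 73.4, spawning salmon 57.1 kJ/min. The optimal diet is the largest prefix of this list for which every included type satisfies E_i/h_i > R on the types above it.
Rate on top 1: 235.1. ground squirrels: 293 > 235.1 → include.
Rate on top 2: 279.2. ant nests: 104 < 279.2 → exclude; stop.
Optimal diet: carrion scraps, ground squirrels — 2 of 5 types.

2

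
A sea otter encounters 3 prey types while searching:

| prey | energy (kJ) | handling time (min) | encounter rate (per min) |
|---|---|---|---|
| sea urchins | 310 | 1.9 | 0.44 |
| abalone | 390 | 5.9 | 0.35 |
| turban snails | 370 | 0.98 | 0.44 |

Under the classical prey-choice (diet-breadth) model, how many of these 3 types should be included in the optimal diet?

E/h in descending order: turban snails 378, sea urchins 163, abalone 66.1 kJ/min. The optimal diet is the largest prefix of this list for which every included type satisfies E_i/h_i > R on the types above it.
Rate on top 1: 113.8. sea urchins: 163 > 113.8 → include.
Rate on top 2: 132. abalone: 66.1 < 132 → exclude; stop.
Optimal diet: turban snails, sea urchins — 2 of 3 types.

2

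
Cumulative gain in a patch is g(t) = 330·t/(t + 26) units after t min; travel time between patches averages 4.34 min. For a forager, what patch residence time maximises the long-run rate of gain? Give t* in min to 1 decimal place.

Maximise g(t)/(T+t): set derivative to zero → g'(t)(T+t) = g(t).
g'(t) = 330·26/(t + 26)². Setting 330·26/(t+26)² = 330t/[(t+26)(4.34+t)] gives 26(4.34+t) = t(t+26), so t² = 26×4.34 = 112.8.
t* = √112.8 = 10.62 min.

10.6 min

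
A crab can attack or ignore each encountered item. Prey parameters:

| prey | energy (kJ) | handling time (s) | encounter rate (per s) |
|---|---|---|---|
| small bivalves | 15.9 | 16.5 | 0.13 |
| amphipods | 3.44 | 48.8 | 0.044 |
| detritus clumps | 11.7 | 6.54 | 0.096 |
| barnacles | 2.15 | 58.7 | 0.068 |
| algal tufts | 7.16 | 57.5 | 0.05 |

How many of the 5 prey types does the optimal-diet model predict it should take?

E/h in descending order: detritus clumps 1.79, small bivalves 0.964, algal tufts 0.125, amphipods 0.0705, barnacles 0.0366 kJ/s. The optimal diet is the largest prefix of this list for which every included type satisfies E_i/h_i > R on the types above it.
Rate on top 1: 0.69. small bivalves: 0.964 > 0.69 → include.
Rate on top 2: 0.8456. algal tufts: 0.125 < 0.8456 → exclude; stop.
Optimal diet: detritus clumps, small bivalves — 2 of 5 types.

2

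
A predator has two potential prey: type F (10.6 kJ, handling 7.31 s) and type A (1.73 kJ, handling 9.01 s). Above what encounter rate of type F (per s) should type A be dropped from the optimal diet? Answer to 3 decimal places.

0.021 per s

At the threshold, the rate on type F alone equals the profitability of type A: λ·10.6/(1 + λ·7.31) = 1.73/9.01 = 0.192.
Rearranging, λ(10.6 − 0.192×7.31) = 0.192, so λ = 0.192/9.196 = 0.02088 per s.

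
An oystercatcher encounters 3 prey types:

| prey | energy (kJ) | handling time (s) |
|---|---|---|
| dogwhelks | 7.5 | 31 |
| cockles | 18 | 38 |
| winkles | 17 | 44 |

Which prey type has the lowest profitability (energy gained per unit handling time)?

In descending order of E/h:
cockles: 18/38 = 0.474 kJ/s
winkles: 17/44 = 0.386 kJ/s
dogwhelks: 7.5/31 = 0.242 kJ/s

dogwhelks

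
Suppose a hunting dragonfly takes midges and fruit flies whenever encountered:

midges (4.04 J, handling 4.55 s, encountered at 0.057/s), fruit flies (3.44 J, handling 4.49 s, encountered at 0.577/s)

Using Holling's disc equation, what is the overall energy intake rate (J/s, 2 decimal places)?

R = Σλ_iE_i / (1 + Σλ_ih_i)
Numerator: 0.057×4.04 + 0.577×3.44 = 2.215
Denominator: 1 + 0.057×4.55 + 0.577×4.49 = 3.85
R = 2.215/3.85 = 0.5754 J/s

0.58 J/s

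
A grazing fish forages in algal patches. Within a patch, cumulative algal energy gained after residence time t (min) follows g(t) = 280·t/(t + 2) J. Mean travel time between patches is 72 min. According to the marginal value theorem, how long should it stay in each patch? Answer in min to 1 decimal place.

Optimal t* satisfies g'(t*) = g(t*)/(T + t*).
g'(t) = 280·2/(t + 2)². Setting 280·2/(t+2)² = 280t/[(t+2)(72+t)] gives 2(72+t) = t(t+2), so t² = 2×72 = 144.
t* = √144 = 12 min.

12.0 min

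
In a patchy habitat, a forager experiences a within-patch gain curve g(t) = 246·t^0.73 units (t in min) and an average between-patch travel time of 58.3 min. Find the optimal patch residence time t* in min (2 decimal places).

By the marginal value theorem, leave when the instantaneous gain rate g'(t) equals the habitat-wide average g(t)/(T + t).
g'(t) = 0.73·246·t^-0.27. Setting 0.73·246·t^-0.27 = 246·t^0.73/(58.3+t) gives 0.73(58.3+t) = t, so 0.27·t = 0.73×58.3.
t* = 0.73×58.3/0.27 = 157.6 min.

157.63 min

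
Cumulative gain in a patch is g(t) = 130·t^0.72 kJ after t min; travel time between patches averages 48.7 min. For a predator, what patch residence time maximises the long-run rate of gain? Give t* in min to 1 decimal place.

By the marginal value theorem, leave when the instantaneous gain rate g'(t) equals the habitat-wide average g(t)/(T + t).
g'(t) = 0.72·130·t^-0.28. Setting 0.72·130·t^-0.28 = 130·t^0.72/(48.7+t) gives 0.72(48.7+t) = t, so 0.28·t = 0.72×48.7.
t* = 0.72×48.7/0.28 = 125.2 min.

125.2 min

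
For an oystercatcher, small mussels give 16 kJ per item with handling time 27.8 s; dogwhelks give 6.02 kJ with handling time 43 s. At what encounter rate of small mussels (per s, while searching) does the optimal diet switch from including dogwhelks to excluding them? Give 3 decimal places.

Drop dogwhelks once their profitability E₂/h₂ falls below the rate achievable on small mussels alone: E₂/h₂ = λE₁/(1 + λh₁).
Solve for λ: λE₁h₂ = E₂(1 + λh₁) → λ(E₁h₂ − E₂h₁) = E₂ → λ = E₂/(E₁h₂ − E₂h₁).
λ = 6.02/(16×43 − 6.02×27.8) = 6.02/520.6 = 0.01156 per s.

0.012 per s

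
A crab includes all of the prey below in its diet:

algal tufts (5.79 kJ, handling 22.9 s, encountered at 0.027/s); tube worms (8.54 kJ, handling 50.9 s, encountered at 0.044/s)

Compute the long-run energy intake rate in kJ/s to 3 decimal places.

R = (0.027×5.79 + 0.044×8.54) / (1 + 0.027×22.9 + 0.044×50.9) = 0.5321/3.858 = 0.1379 kJ/s.

0.138 kJ/s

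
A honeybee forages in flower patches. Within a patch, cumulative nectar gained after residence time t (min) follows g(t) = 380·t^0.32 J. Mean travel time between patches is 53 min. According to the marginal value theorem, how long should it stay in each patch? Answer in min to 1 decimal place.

Maximise g(t)/(T+t): set derivative to zero → g'(t)(T+t) = g(t).
g'(t) = 0.32·380·t^-0.68. Setting 0.32·380·t^-0.68 = 380·t^0.32/(53+t) gives 0.32(53+t) = t, so 0.68·t = 0.32×53.
t* = 0.32×53/0.68 = 24.94 min.

24.9 min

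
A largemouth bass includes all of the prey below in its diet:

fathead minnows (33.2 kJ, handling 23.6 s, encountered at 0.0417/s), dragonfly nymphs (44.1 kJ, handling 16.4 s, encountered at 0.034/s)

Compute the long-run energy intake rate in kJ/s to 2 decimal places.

Energy encountered per unit search time: 0.0417×33.2 + 0.034×44.1 = 2.884 kJ/s.
Handling time per unit search time: 0.0417×23.6 + 0.034×16.4 = 1.542.
Rate = 2.884/(1 + 1.542) = 1.135 kJ/s.

1.13 kJ/s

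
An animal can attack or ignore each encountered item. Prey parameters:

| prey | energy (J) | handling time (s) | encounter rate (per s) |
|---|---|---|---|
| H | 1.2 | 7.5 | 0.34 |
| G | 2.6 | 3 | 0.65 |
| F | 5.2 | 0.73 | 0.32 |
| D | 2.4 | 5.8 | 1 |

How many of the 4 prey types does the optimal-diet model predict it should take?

E/h in descending order: F 7.12, G 0.867, D 0.414, H 0.16 J/s. The optimal diet is the largest prefix of this list for which every included type satisfies E_i/h_i > R on the types above it.
Rate on top 1: 1.349. G: 0.867 < 1.349 → exclude; stop.
Optimal diet: F — 1 of 4 types.

1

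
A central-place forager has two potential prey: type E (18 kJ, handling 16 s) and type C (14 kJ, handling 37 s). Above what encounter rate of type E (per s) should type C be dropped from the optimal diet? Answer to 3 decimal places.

0.032 per s

Drop type C once their profitability E₂/h₂ falls below the rate achievable on type E alone: E₂/h₂ = λE₁/(1 + λh₁).
Solve for λ: λE₁h₂ = E₂(1 + λh₁) → λ(E₁h₂ − E₂h₁) = E₂ → λ = E₂/(E₁h₂ − E₂h₁).
λ = 14/(18×37 − 14×16) = 14/442 = 0.03167 per s.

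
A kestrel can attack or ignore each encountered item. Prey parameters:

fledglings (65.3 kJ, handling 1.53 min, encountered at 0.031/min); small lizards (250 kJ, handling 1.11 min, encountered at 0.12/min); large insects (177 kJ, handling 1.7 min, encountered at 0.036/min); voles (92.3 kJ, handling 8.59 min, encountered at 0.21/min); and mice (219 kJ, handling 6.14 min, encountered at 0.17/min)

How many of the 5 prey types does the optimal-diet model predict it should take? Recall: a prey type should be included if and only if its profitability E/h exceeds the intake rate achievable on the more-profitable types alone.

Rank by E/h (kJ/min): small lizards 225, large insects 104, fledglings 42.7, mice 35.7, voles 10.7. Include each in turn until the next type's E/h falls below the running intake rate.
Rate on top 1: 26.47. large insects: 104 > 26.47 → include.
Rate on top 2: 30.45. fledglings: 42.7 > 30.45 → include.
Rate on top 3: 30.92. mice: 35.7 > 30.92 → include.
Rate on top 4: 33.09. voles: 10.7 < 33.09 → exclude; stop.
Optimal diet: small lizards, large insects, fledglings, mice — 4 of 5 types.

4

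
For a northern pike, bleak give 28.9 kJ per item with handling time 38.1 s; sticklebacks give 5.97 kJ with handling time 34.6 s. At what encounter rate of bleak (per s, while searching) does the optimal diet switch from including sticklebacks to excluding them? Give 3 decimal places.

0.008 per s

At the threshold, the rate on bleak alone equals the profitability of sticklebacks: λ·28.9/(1 + λ·38.1) = 5.97/34.6 = 0.1725.
Rearranging, λ(28.9 − 0.1725×38.1) = 0.1725, so λ = 0.1725/22.33 = 0.007728 per s.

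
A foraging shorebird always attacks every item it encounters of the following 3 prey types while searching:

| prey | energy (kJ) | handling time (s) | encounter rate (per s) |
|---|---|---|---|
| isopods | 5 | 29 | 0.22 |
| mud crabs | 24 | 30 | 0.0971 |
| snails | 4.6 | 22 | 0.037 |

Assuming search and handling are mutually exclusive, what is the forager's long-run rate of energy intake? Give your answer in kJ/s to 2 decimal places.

R = Σλ_iE_i / (1 + Σλ_ih_i)
Numerator: 0.22×5 + 0.0971×24 + 0.037×4.6 = 3.601
Denominator: 1 + 0.22×29 + 0.0971×30 + 0.037×22 = 11.11
R = 3.601/11.11 = 0.3242 kJ/s

0.32 kJ/s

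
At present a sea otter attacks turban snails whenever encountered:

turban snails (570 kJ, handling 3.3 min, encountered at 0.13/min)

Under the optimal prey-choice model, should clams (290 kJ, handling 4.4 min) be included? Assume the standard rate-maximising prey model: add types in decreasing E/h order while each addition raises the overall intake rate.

On turban snails alone, R = ΣλE/(1+Σλh) = 74.1/1.429 = 51.85 kJ/min.
clams: E/h = 290/4.4 = 65.91 kJ/min.
65.91 > 51.85, so adding clams raises the average — include it.

Yes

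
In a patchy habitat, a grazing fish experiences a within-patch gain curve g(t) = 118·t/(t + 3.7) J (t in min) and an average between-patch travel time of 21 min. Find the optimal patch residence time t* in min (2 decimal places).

8.81 min

Optimal t* satisfies g'(t*) = g(t*)/(T + t*).
g'(t) = 118·3.7/(t + 3.7)². Setting 118·3.7/(t+3.7)² = 118t/[(t+3.7)(21+t)] gives 3.7(21+t) = t(t+3.7), so t² = 3.7×21 = 77.7.
t* = √77.7 = 8.815 min.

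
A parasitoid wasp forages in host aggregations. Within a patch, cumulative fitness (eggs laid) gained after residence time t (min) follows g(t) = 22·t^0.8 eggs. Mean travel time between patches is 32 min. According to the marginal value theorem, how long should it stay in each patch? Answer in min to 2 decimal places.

By the marginal value theorem, leave when the instantaneous gain rate g'(t) equals the habitat-wide average g(t)/(T + t).
g'(t) = 0.8·22·t^-0.2. Setting 0.8·22·t^-0.2 = 22·t^0.8/(32+t) gives 0.8(32+t) = t, so 0.20·t = 0.8×32.
t* = 0.8×32/0.20 = 128 min.

128.00 min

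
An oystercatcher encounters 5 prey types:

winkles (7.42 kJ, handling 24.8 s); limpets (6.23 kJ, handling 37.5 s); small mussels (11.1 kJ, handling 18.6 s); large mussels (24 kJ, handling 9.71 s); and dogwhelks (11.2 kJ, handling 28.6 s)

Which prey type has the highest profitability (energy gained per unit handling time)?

In descending order of E/h:
large mussels: 24/9.71 = 2.47 kJ/s
small mussels: 11.1/18.6 = 0.597 kJ/s
dogwhelks: 11.2/28.6 = 0.392 kJ/s
winkles: 7.42/24.8 = 0.299 kJ/s
limpets: 6.23/37.5 = 0.166 kJ/s

large mussels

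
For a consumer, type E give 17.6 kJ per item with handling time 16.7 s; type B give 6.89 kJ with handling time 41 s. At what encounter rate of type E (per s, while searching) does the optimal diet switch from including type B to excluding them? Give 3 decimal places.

0.011 per s

The zero-one rule: include type B iff E₂/h₂ > λE₁/(1+λh₁). Equality gives the switch point.
λE₁h₂ = E₂ + λE₂h₁ ⇒ λ = E₂/(E₁h₂ − E₂h₁) = 6.89/(721.6 − 115.1) = 0.01136 per s.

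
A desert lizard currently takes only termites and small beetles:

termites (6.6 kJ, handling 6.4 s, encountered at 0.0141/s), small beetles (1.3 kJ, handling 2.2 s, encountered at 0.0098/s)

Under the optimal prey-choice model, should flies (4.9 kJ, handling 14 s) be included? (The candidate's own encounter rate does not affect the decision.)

Yes

Current rate: (0.0141×6.6 + 0.0098×1.3)/(1 + 0.0141×6.4 + 0.0098×2.2) = 0.09516 kJ/s.
Profitability of flies: 4.9/14 = 0.35 kJ/s.
0.35 > 0.09516, so adding flies raises the average — include it.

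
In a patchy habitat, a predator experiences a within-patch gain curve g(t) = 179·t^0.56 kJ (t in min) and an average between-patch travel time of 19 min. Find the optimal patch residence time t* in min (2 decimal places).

24.18 min

Maximise g(t)/(T+t): set derivative to zero → g'(t)(T+t) = g(t).
g'(t) = 0.56·179·t^-0.44. Setting 0.56·179·t^-0.44 = 179·t^0.56/(19+t) gives 0.56(19+t) = t, so 0.44·t = 0.56×19.
t* = 0.56×19/0.44 = 24.18 min.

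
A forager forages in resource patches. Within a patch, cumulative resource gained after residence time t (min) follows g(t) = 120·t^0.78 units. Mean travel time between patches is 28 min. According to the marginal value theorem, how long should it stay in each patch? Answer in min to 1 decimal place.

By the marginal value theorem, leave when the instantaneous gain rate g'(t) equals the habitat-wide average g(t)/(T + t).
g'(t) = 0.78·120·t^-0.22. Setting 0.78·120·t^-0.22 = 120·t^0.78/(28+t) gives 0.78(28+t) = t, so 0.22·t = 0.78×28.
t* = 0.78×28/0.22 = 99.27 min.

99.3 min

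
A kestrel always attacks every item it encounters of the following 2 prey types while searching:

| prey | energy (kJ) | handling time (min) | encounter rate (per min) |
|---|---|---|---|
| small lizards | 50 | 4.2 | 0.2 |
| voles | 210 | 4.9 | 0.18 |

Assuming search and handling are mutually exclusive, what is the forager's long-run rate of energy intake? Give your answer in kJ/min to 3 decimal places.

Energy encountered per unit search time: 0.2×50 + 0.18×210 = 47.8 kJ/min.
Handling time per unit search time: 0.2×4.2 + 0.18×4.9 = 1.722.
Rate = 47.8/(1 + 1.722) = 17.56 kJ/min.

17.561 kJ/min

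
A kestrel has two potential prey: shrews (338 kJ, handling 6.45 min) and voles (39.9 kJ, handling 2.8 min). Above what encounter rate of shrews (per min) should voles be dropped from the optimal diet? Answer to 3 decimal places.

The zero-one rule: include voles iff E₂/h₂ > λE₁/(1+λh₁). Equality gives the switch point.
λE₁h₂ = E₂ + λE₂h₁ ⇒ λ = E₂/(E₁h₂ − E₂h₁) = 39.9/(946.4 − 257.4) = 0.05791 per min.

0.058 per min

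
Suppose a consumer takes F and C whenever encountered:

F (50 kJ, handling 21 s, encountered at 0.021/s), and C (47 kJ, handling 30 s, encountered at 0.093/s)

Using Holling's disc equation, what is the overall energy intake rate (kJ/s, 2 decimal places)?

1.28 kJ/s

Energy encountered per unit search time: 0.021×50 + 0.093×47 = 5.421 kJ/s.
Handling time per unit search time: 0.021×21 + 0.093×30 = 3.231.
Rate = 5.421/(1 + 3.231) = 1.281 kJ/s.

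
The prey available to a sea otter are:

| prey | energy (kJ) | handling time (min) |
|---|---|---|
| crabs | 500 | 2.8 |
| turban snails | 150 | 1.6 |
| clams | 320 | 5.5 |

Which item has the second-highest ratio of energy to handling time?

turban snails

Profitability E/h (kJ/min): crabs = 500/2.8 = 179, turban snails = 150/1.6 = 93.8, clams = 320/5.5 = 58.2.
Ranked: crabs > turban snails > clams.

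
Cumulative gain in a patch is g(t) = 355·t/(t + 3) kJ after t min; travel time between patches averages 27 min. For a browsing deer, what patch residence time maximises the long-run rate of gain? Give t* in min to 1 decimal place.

9.0 min

Maximise g(t)/(T+t): set derivative to zero → g'(t)(T+t) = g(t).
g'(t) = 355·3/(t + 3)². Setting 355·3/(t+3)² = 355t/[(t+3)(27+t)] gives 3(27+t) = t(t+3), so t² = 3×27 = 81.
t* = √81 = 9 min.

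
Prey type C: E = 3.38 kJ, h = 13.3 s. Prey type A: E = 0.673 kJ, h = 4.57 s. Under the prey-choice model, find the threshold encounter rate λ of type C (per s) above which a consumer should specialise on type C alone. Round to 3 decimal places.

0.104 per s

Drop type A once their profitability E₂/h₂ falls below the rate achievable on type C alone: E₂/h₂ = λE₁/(1 + λh₁).
Solve for λ: λE₁h₂ = E₂(1 + λh₁) → λ(E₁h₂ − E₂h₁) = E₂ → λ = E₂/(E₁h₂ − E₂h₁).
λ = 0.673/(3.38×4.57 − 0.673×13.3) = 0.673/6.496 = 0.1036 per s.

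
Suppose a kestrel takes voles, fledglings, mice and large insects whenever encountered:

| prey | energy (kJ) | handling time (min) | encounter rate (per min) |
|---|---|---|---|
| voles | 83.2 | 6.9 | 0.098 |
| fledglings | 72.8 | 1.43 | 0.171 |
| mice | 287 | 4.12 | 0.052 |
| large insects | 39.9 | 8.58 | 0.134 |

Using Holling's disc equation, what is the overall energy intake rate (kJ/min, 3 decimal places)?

12.443 kJ/min

R = (0.098×83.2 + 0.171×72.8 + 0.052×287 + 0.134×39.9) / (1 + 0.098×6.9 + 0.171×1.43 + 0.052×4.12 + 0.134×8.58) = 40.87/3.285 = 12.44 kJ/min.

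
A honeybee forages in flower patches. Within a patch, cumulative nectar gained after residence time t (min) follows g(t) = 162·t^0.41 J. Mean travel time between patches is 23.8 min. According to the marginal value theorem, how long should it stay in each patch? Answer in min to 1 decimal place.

16.5 min

Optimal t* satisfies g'(t*) = g(t*)/(T + t*).
g'(t) = 0.41·162·t^-0.59. Setting 0.41·162·t^-0.59 = 162·t^0.41/(23.8+t) gives 0.41(23.8+t) = t, so 0.59·t = 0.41×23.8.
t* = 0.41×23.8/0.59 = 16.54 min.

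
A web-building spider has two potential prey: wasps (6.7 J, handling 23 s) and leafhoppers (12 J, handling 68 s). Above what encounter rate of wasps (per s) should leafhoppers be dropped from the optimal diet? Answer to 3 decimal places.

At the threshold, the rate on wasps alone equals the profitability of leafhoppers: λ·6.7/(1 + λ·23) = 12/68 = 0.1765.
Rearranging, λ(6.7 − 0.1765×23) = 0.1765, so λ = 0.1765/2.641 = 0.06682 per s.

0.067 per s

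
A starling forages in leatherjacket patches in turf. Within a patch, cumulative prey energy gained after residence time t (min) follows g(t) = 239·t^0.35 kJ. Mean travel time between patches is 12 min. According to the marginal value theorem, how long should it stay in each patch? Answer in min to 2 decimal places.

6.46 min

Optimal t* satisfies g'(t*) = g(t*)/(T + t*).
g'(t) = 0.35·239·t^-0.65. Setting 0.35·239·t^-0.65 = 239·t^0.35/(12+t) gives 0.35(12+t) = t, so 0.65·t = 0.35×12.
t* = 0.35×12/0.65 = 6.462 min.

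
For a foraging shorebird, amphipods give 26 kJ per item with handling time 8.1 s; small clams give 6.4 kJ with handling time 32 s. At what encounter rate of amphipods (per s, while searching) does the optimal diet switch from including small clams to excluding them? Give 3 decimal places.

0.008 per s

At the threshold, the rate on amphipods alone equals the profitability of small clams: λ·26/(1 + λ·8.1) = 6.4/32 = 0.2.
Rearranging, λ(26 − 0.2×8.1) = 0.2, so λ = 0.2/24.38 = 0.008203 per s.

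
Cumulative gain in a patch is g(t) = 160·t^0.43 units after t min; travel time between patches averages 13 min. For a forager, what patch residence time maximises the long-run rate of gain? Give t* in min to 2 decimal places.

9.81 min

By the marginal value theorem, leave when the instantaneous gain rate g'(t) equals the habitat-wide average g(t)/(T + t).
g'(t) = 0.43·160·t^-0.57. Setting 0.43·160·t^-0.57 = 160·t^0.43/(13+t) gives 0.43(13+t) = t, so 0.57·t = 0.43×13.
t* = 0.43×13/0.57 = 9.807 min.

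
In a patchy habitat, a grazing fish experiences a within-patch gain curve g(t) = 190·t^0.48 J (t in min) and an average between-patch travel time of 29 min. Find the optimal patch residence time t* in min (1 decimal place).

By the marginal value theorem, leave when the instantaneous gain rate g'(t) equals the habitat-wide average g(t)/(T + t).
g'(t) = 0.48·190·t^-0.52. Setting 0.48·190·t^-0.52 = 190·t^0.48/(29+t) gives 0.48(29+t) = t, so 0.52·t = 0.48×29.
t* = 0.48×29/0.52 = 26.77 min.

26.8 min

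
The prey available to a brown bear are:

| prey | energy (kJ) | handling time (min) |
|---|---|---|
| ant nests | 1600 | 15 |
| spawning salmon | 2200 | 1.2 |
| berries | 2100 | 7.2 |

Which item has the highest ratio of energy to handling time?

spawning salmon

Profitability E/h (kJ/min): ant nests = 1600/15 = 107, spawning salmon = 2200/1.2 = 1.83e+03, berries = 2100/7.2 = 292.
Ranked: spawning salmon > berries > ant nests.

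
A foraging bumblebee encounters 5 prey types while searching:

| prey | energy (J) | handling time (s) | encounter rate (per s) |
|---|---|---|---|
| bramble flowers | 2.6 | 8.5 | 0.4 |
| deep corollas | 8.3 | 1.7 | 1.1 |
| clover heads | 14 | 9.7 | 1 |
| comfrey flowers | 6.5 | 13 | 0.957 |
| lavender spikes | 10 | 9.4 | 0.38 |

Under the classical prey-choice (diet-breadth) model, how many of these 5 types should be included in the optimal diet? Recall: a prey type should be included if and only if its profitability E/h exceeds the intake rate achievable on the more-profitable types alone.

E/h in descending order: deep corollas 4.88, clover heads 1.44, lavender spikes 1.06, comfrey flowers 0.5, bramble flowers 0.306 J/s. The optimal diet is the largest prefix of this list for which every included type satisfies E_i/h_i > R on the types above it.
Rate on top 1: 3.181. clover heads: 1.44 < 3.181 → exclude; stop.
Optimal diet: deep corollas — 1 of 5 types.

1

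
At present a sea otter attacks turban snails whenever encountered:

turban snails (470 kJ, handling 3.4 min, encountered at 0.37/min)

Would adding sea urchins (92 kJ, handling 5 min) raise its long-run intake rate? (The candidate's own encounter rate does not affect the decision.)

No

Intake rate on the current diet: R = (0.37×470) / (1 + 0.37×3.4) = 173.9/2.258 = 77.02 kJ/min.
sea urchins: E/h = 92/5 = 18.4 kJ/min.
18.4 < 77.02, so adding sea urchins would lower the average — exclude it.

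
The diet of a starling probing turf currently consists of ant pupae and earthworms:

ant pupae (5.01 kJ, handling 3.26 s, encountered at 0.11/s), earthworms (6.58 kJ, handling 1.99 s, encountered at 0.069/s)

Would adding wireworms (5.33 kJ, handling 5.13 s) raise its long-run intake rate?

Current rate: (0.11×5.01 + 0.069×6.58)/(1 + 0.11×3.26 + 0.069×1.99) = 0.6719 kJ/s.
Profitability of wireworms: 5.33/5.13 = 1.039 kJ/s.
Since 1.039 > R, including wireworms increases the long-run rate.

Yes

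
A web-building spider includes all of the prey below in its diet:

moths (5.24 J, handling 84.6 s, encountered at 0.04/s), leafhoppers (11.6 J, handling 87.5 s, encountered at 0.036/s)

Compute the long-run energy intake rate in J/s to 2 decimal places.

0.08 J/s

Energy encountered per unit search time: 0.04×5.24 + 0.036×11.6 = 0.6272 J/s.
Handling time per unit search time: 0.04×84.6 + 0.036×87.5 = 6.534.
Rate = 0.6272/(1 + 6.534) = 0.08325 J/s.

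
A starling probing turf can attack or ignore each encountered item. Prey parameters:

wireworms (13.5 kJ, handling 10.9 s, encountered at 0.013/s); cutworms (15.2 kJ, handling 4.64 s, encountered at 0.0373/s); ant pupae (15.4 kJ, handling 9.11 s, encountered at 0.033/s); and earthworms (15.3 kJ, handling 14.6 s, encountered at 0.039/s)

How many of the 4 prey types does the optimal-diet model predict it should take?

4

Profitabilities (E/h, kJ/s): cutworms 3.28, ant pupae 1.69, wireworms 1.24, earthworms 1.05. Add prey in this order while the next type's profitability exceeds the intake rate on those already taken.
Rate on top 1: 0.4833. ant pupae: 1.69 > 0.4833 → include.
Rate on top 2: 0.7296. wireworms: 1.24 > 0.7296 → include.
Rate on top 3: 0.7742. earthworms: 1.05 > 0.7742 → include.
Optimal diet: cutworms, ant pupae, wireworms, earthworms — 4 of 4 types.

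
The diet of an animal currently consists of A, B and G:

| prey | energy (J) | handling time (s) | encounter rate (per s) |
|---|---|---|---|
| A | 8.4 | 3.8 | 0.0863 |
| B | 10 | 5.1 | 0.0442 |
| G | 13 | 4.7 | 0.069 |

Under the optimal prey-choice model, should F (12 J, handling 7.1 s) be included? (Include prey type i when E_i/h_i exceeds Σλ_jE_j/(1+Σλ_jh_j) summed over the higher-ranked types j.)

On A, B and G alone, R = ΣλE/(1+Σλh) = 2.064/1.878 = 1.099 J/s.
F: E/h = 12/7.1 = 1.69 J/s.
1.69 > 1.099, so adding F raises the average — include it.

Yes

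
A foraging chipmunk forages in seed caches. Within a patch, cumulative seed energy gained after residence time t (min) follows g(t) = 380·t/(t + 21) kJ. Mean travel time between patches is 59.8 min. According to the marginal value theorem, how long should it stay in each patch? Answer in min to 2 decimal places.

35.44 min

Optimal t* satisfies g'(t*) = g(t*)/(T + t*).
g'(t) = 380·21/(t + 21)². Setting 380·21/(t+21)² = 380t/[(t+21)(59.8+t)] gives 21(59.8+t) = t(t+21), so t² = 21×59.8 = 1256.
t* = √1256 = 35.44 min.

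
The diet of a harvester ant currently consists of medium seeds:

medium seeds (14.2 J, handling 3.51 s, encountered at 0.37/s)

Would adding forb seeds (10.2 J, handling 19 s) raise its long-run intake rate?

No

On medium seeds alone, R = ΣλE/(1+Σλh) = 5.254/2.299 = 2.286 J/s.
Profitability of forb seeds: 10.2/19 = 0.5368 J/s.
Since 0.5368 < R, time spent handling forb seeds is better spent searching.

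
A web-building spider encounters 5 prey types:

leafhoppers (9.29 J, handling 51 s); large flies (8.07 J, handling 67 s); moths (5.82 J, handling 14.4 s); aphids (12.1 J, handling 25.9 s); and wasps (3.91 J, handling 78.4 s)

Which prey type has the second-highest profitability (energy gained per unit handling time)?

In descending order of E/h:
aphids: 12.1/25.9 = 0.467 J/s
moths: 5.82/14.4 = 0.404 J/s
leafhoppers: 9.29/51 = 0.182 J/s
large flies: 8.07/67 = 0.12 J/s
wasps: 3.91/78.4 = 0.0499 J/s

moths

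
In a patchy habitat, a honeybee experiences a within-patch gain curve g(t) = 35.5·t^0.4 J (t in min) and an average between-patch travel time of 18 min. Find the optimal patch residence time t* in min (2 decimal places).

12.00 min

By the marginal value theorem, leave when the instantaneous gain rate g'(t) equals the habitat-wide average g(t)/(T + t).
g'(t) = 0.4·35.5·t^-0.6. Setting 0.4·35.5·t^-0.6 = 35.5·t^0.4/(18+t) gives 0.4(18+t) = t, so 0.60·t = 0.4×18.
t* = 0.4×18/0.60 = 12 min.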